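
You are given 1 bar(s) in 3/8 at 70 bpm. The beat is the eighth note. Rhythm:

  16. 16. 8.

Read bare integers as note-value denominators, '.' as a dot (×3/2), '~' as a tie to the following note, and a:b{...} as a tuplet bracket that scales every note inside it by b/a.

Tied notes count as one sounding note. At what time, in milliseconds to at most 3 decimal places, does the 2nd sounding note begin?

1. 0.0ms @ 0 + 642.857ms (3/4)
2. 642.857ms @ 3/4 + 642.857ms (3/4)
3. 1285.714ms @ 3/2 + 1285.714ms (3/2)

note 2 onset = 3/4b = 642.857ms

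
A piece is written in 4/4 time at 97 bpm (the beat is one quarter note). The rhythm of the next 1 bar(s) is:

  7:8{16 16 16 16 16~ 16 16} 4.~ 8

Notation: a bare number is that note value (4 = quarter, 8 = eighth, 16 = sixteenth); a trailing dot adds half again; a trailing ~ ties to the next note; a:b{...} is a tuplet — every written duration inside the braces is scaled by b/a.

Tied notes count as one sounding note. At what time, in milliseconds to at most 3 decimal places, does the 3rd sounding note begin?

note 3 onset = 4/7b = 353.461ms

1. 0.0ms @ 0 + 176.73ms (2/7)
2. 176.73ms @ 2/7 + 176.73ms (2/7)
3. 353.461ms @ 4/7 + 176.73ms (2/7)
4. 530.191ms @ 6/7 + 176.73ms (2/7)
5. 706.922ms @ 8/7 + 353.461ms (4/7)
6. 1060.383ms @ 12/7 + 176.73ms (2/7)
7. 1237.113ms @ 2 + 1237.113ms (2)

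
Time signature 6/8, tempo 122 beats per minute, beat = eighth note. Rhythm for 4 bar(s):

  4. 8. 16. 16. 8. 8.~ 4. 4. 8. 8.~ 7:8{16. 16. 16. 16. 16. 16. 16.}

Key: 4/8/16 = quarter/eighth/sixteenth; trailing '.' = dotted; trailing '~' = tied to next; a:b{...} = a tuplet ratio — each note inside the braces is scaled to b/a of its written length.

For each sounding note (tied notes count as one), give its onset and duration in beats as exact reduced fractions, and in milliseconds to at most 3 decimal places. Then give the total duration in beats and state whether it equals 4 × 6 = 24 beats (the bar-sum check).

1) 0.0ms=0b +1475.41ms=3b
2) 1475.41ms=3b +737.705ms=3/2b
3) 2213.115ms=9/2b +368.852ms=3/4b
4) 2581.967ms=21/4b +368.852ms=3/4b
5) 2950.82ms=6b +737.705ms=3/2b
6) 3688.525ms=15/2b +2213.115ms=9/2b
7) 5901.639ms=12b +1475.41ms=3b
8) 7377.049ms=15b +737.705ms=3/2b
9) 8114.754ms=33/2b +1159.251ms=33/14b
10) 9274.005ms=132/7b +421.546ms=6/7b
11) 9695.55ms=138/7b +421.546ms=6/7b
12) 10117.096ms=144/7b +421.546ms=6/7b
13) 10538.642ms=150/7b +421.546ms=6/7b
14) 10960.187ms=156/7b +421.546ms=6/7b
15) 11381.733ms=162/7b +421.546ms=6/7b
Σ=24b of 24 (122bpm 6/8) — PASS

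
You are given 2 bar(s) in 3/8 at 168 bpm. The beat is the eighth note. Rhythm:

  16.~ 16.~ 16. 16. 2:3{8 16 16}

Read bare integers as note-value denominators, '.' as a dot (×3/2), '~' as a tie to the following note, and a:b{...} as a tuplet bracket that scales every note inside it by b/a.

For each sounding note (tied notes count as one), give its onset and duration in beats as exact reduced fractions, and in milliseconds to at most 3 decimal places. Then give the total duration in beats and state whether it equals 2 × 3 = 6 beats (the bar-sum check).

1) 0.0ms=0b +803.571ms=9/4b
2) 803.571ms=9/4b +267.857ms=3/4b
3) 1071.429ms=3b +535.714ms=3/2b
4) 1607.143ms=9/2b +267.857ms=3/4b
5) 1875.0ms=21/4b +267.857ms=3/4b
Σ=6b of 6 (168bpm 3/8) — PASS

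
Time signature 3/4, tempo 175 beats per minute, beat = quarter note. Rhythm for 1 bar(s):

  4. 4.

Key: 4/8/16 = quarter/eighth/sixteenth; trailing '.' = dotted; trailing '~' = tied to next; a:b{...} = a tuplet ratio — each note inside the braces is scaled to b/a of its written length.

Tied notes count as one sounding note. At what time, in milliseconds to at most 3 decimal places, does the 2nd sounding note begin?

note 2 onset = 3/2b = 514.286ms

1. 0.0ms @ 0 + 514.286ms (3/2)
2. 514.286ms @ 3/2 + 514.286ms (3/2)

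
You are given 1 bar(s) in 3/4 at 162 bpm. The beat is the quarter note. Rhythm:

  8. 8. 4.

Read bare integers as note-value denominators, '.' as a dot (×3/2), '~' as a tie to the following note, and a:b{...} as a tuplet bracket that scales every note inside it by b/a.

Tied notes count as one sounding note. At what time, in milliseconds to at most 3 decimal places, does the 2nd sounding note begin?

1. 0.0ms @ 0 + 277.778ms (3/4)
2. 277.778ms @ 3/4 + 277.778ms (3/4)
3. 555.556ms @ 3/2 + 555.556ms (3/2)

note 2 onset = 3/4b = 277.778ms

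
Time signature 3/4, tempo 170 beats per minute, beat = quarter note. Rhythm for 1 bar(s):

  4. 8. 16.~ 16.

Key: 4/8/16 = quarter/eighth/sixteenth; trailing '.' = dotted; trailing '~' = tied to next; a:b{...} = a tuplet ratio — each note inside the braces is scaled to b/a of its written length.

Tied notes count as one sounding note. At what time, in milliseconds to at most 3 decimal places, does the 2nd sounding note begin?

note 2 onset = 3/2b = 529.412ms

1. 0.0ms @ 0 + 529.412ms (3/2)
2. 529.412ms @ 3/2 + 264.706ms (3/4)
3. 794.118ms @ 9/4 + 264.706ms (3/4)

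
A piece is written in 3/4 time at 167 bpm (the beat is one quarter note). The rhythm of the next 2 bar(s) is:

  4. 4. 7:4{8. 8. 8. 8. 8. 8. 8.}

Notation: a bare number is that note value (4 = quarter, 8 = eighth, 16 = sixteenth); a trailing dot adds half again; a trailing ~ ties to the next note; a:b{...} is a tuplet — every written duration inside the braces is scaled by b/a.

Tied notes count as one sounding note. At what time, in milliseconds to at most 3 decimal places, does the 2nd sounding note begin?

1. 0.0ms @ 0 + 538.922ms (3/2)
2. 538.922ms @ 3/2 + 538.922ms (3/2)
3. 1077.844ms @ 3 + 153.978ms (3/7)
4. 1231.822ms @ 24/7 + 153.978ms (3/7)
5. 1385.8ms @ 27/7 + 153.978ms (3/7)
6. 1539.778ms @ 30/7 + 153.978ms (3/7)
7. 1693.755ms @ 33/7 + 153.978ms (3/7)
8. 1847.733ms @ 36/7 + 153.978ms (3/7)
9. 2001.711ms @ 39/7 + 153.978ms (3/7)

note 2 onset = 3/2b = 538.922ms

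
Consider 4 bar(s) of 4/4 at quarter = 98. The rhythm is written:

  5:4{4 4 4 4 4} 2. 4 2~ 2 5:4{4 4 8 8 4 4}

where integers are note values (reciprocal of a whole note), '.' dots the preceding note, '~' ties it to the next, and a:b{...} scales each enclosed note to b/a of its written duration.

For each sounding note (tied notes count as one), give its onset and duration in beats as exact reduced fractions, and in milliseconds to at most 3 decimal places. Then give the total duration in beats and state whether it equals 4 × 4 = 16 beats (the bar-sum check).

1) 0.0ms=0b +489.796ms=4/5b
2) 489.796ms=4/5b +489.796ms=4/5b
3) 979.592ms=8/5b +489.796ms=4/5b
4) 1469.388ms=12/5b +489.796ms=4/5b
5) 1959.184ms=16/5b +489.796ms=4/5b
6) 2448.98ms=4b +1836.735ms=3b
7) 4285.714ms=7b +612.245ms=1b
8) 4897.959ms=8b +2448.98ms=4b
9) 7346.939ms=12b +489.796ms=4/5b
10) 7836.735ms=64/5b +489.796ms=4/5b
11) 8326.531ms=68/5b +244.898ms=2/5b
12) 8571.429ms=14b +244.898ms=2/5b
13) 8816.327ms=72/5b +489.796ms=4/5b
14) 9306.122ms=76/5b +489.796ms=4/5b
Σ=16b of 16 (98bpm 4/4) — PASS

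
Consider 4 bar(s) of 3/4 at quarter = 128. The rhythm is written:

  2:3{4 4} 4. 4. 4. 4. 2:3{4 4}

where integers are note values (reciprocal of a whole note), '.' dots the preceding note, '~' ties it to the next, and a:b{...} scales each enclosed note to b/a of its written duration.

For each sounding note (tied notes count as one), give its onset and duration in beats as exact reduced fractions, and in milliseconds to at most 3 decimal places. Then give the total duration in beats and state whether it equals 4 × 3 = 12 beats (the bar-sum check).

1) 0.0ms=0b +703.125ms=3/2b
2) 703.125ms=3/2b +703.125ms=3/2b
3) 1406.25ms=3b +703.125ms=3/2b
4) 2109.375ms=9/2b +703.125ms=3/2b
5) 2812.5ms=6b +703.125ms=3/2b
6) 3515.625ms=15/2b +703.125ms=3/2b
7) 4218.75ms=9b +703.125ms=3/2b
8) 4921.875ms=21/2b +703.125ms=3/2b
Σ=12b of 12 (128bpm 3/4) — PASS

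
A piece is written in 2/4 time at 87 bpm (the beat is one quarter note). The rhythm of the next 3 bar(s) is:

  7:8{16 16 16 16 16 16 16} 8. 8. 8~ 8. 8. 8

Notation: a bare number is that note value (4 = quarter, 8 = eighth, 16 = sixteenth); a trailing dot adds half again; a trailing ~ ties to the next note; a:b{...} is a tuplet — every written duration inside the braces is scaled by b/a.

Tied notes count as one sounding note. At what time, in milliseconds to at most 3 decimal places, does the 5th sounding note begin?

note 5 onset = 8/7b = 788.177ms

1. 0.0ms @ 0 + 197.044ms (2/7)
2. 197.044ms @ 2/7 + 197.044ms (2/7)
3. 394.089ms @ 4/7 + 197.044ms (2/7)
4. 591.133ms @ 6/7 + 197.044ms (2/7)
5. 788.177ms @ 8/7 + 197.044ms (2/7)
6. 985.222ms @ 10/7 + 197.044ms (2/7)
7. 1182.266ms @ 12/7 + 197.044ms (2/7)
8. 1379.31ms @ 2 + 517.241ms (3/4)
9. 1896.552ms @ 11/4 + 517.241ms (3/4)
10. 2413.793ms @ 7/2 + 862.069ms (5/4)
11. 3275.862ms @ 19/4 + 517.241ms (3/4)
12. 3793.103ms @ 11/2 + 344.828ms (1/2)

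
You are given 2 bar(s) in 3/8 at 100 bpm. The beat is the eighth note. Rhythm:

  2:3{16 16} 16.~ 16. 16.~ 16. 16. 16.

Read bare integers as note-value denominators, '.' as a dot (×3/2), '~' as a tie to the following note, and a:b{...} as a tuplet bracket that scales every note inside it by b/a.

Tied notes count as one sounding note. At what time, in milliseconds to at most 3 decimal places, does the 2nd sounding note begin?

note 2 onset = 3/4b = 450.0ms

1. 0.0ms @ 0 + 450.0ms (3/4)
2. 450.0ms @ 3/4 + 450.0ms (3/4)
3. 900.0ms @ 3/2 + 900.0ms (3/2)
4. 1800.0ms @ 3 + 900.0ms (3/2)
5. 2700.0ms @ 9/2 + 450.0ms (3/4)
6. 3150.0ms @ 21/4 + 450.0ms (3/4)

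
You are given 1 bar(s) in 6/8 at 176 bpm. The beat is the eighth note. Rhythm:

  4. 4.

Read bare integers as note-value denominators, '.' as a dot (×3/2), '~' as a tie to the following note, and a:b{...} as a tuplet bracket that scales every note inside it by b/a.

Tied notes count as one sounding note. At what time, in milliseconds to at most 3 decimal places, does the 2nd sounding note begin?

1. 0.0ms @ 0 + 1022.727ms (3)
2. 1022.727ms @ 3 + 1022.727ms (3)

note 2 onset = 3b = 1022.727ms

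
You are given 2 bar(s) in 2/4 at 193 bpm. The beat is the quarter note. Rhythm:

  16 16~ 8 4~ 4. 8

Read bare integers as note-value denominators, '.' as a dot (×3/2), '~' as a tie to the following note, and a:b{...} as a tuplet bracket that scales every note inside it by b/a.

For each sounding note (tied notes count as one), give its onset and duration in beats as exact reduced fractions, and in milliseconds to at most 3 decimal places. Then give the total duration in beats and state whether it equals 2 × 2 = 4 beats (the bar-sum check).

1) 0.0ms=0b +77.72ms=1/4b
2) 77.72ms=1/4b +233.161ms=3/4b
3) 310.881ms=1b +777.202ms=5/2b
4) 1088.083ms=7/2b +155.44ms=1/2b
Σ=4b of 4 (193bpm 2/4) — PASS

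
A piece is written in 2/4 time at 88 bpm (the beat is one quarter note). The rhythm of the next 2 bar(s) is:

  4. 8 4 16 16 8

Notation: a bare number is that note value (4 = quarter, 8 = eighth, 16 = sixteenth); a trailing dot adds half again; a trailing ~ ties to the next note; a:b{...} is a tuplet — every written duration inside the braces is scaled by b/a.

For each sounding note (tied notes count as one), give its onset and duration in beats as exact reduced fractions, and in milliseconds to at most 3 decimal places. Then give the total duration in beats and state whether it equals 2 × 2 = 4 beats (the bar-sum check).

1) 0.0ms=0b +1022.727ms=3/2b
2) 1022.727ms=3/2b +340.909ms=1/2b
3) 1363.636ms=2b +681.818ms=1b
4) 2045.455ms=3b +170.455ms=1/4b
5) 2215.909ms=13/4b +170.455ms=1/4b
6) 2386.364ms=7/2b +340.909ms=1/2b
Σ=4b of 4 (88bpm 2/4) — PASS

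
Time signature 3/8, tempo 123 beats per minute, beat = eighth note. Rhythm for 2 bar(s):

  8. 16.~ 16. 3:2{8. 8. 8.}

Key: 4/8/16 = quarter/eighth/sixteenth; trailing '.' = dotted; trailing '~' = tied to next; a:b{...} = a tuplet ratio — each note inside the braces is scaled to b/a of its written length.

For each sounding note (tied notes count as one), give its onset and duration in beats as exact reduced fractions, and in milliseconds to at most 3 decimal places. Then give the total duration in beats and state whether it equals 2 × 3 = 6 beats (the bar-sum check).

1) 0.0ms=0b +731.707ms=3/2b
2) 731.707ms=3/2b +731.707ms=3/2b
3) 1463.415ms=3b +487.805ms=1b
4) 1951.22ms=4b +487.805ms=1b
5) 2439.024ms=5b +487.805ms=1b
Σ=6b of 6 (123bpm 3/8) — PASS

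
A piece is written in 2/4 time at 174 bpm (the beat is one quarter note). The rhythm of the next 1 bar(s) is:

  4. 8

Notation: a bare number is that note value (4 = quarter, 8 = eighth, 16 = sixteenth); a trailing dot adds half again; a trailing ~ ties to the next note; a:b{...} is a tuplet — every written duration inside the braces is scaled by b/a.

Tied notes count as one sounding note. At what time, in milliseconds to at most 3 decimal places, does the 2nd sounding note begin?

note 2 onset = 3/2b = 517.241ms

1. 0.0ms @ 0 + 517.241ms (3/2)
2. 517.241ms @ 3/2 + 172.414ms (1/2)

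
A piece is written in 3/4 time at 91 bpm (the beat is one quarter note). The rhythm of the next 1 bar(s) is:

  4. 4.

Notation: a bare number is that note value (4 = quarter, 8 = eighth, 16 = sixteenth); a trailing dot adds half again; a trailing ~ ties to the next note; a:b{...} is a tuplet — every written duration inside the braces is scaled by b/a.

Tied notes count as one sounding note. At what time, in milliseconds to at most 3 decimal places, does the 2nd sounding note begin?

note 2 onset = 3/2b = 989.011ms

1. 0.0ms @ 0 + 989.011ms (3/2)
2. 989.011ms @ 3/2 + 989.011ms (3/2)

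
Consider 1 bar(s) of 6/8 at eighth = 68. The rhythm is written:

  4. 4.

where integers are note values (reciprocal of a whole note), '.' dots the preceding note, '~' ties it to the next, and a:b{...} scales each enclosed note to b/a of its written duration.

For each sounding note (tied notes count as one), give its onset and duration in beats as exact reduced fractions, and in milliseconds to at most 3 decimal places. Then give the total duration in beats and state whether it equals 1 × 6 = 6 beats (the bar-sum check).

1) 0.0ms=0b +2647.059ms=3b
2) 2647.059ms=3b +2647.059ms=3b
Σ=6b of 6 (68bpm 6/8) — PASS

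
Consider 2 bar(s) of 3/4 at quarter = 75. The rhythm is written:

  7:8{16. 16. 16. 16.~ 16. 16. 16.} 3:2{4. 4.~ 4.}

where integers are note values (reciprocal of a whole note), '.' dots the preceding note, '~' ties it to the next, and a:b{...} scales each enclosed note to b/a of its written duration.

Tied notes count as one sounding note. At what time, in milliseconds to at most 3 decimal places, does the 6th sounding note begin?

note 6 onset = 18/7b = 2057.143ms

1. 0.0ms @ 0 + 342.857ms (3/7)
2. 342.857ms @ 3/7 + 342.857ms (3/7)
3. 685.714ms @ 6/7 + 342.857ms (3/7)
4. 1028.571ms @ 9/7 + 685.714ms (6/7)
5. 1714.286ms @ 15/7 + 342.857ms (3/7)
6. 2057.143ms @ 18/7 + 342.857ms (3/7)
7. 2400.0ms @ 3 + 800.0ms (1)
8. 3200.0ms @ 4 + 1600.0ms (2)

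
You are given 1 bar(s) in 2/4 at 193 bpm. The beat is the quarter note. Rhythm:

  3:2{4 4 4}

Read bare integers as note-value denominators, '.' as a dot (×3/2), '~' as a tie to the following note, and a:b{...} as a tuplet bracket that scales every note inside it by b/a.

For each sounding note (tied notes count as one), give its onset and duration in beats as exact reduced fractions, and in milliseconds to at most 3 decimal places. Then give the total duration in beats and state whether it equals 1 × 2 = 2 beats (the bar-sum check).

1) 0.0ms=0b +207.254ms=2/3b
2) 207.254ms=2/3b +207.254ms=2/3b
3) 414.508ms=4/3b +207.254ms=2/3b
Σ=2b of 2 (193bpm 2/4) — PASS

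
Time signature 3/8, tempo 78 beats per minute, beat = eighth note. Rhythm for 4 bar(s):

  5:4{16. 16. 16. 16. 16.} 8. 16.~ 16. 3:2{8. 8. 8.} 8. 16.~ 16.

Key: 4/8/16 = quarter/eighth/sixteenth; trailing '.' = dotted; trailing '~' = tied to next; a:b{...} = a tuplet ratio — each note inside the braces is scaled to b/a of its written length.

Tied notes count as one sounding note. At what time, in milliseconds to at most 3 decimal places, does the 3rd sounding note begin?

1. 0.0ms @ 0 + 461.538ms (3/5)
2. 461.538ms @ 3/5 + 461.538ms (3/5)
3. 923.077ms @ 6/5 + 461.538ms (3/5)
4. 1384.615ms @ 9/5 + 461.538ms (3/5)
5. 1846.154ms @ 12/5 + 461.538ms (3/5)
6. 2307.692ms @ 3 + 1153.846ms (3/2)
7. 3461.538ms @ 9/2 + 1153.846ms (3/2)
8. 4615.385ms @ 6 + 769.231ms (1)
9. 5384.615ms @ 7 + 769.231ms (1)
10. 6153.846ms @ 8 + 769.231ms (1)
11. 6923.077ms @ 9 + 1153.846ms (3/2)
12. 8076.923ms @ 21/2 + 1153.846ms (3/2)

note 3 onset = 6/5b = 923.077ms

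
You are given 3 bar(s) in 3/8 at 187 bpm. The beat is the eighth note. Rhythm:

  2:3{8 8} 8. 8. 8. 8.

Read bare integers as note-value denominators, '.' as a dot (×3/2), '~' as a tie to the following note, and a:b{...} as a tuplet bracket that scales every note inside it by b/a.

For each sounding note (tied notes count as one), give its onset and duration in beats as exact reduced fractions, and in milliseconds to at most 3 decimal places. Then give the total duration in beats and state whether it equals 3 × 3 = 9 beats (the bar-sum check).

1) 0.0ms=0b +481.283ms=3/2b
2) 481.283ms=3/2b +481.283ms=3/2b
3) 962.567ms=3b +481.283ms=3/2b
4) 1443.85ms=9/2b +481.283ms=3/2b
5) 1925.134ms=6b +481.283ms=3/2b
6) 2406.417ms=15/2b +481.283ms=3/2b
Σ=9b of 9 (187bpm 3/8) — PASS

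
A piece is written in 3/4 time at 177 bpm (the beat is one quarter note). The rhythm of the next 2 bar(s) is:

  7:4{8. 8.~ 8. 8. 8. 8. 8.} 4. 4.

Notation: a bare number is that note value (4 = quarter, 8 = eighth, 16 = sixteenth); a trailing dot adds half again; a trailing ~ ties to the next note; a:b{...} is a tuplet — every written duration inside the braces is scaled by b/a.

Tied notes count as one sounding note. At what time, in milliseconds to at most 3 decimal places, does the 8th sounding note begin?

1. 0.0ms @ 0 + 145.278ms (3/7)
2. 145.278ms @ 3/7 + 290.557ms (6/7)
3. 435.835ms @ 9/7 + 145.278ms (3/7)
4. 581.114ms @ 12/7 + 145.278ms (3/7)
5. 726.392ms @ 15/7 + 145.278ms (3/7)
6. 871.671ms @ 18/7 + 145.278ms (3/7)
7. 1016.949ms @ 3 + 508.475ms (3/2)
8. 1525.424ms @ 9/2 + 508.475ms (3/2)

note 8 onset = 9/2b = 1525.424ms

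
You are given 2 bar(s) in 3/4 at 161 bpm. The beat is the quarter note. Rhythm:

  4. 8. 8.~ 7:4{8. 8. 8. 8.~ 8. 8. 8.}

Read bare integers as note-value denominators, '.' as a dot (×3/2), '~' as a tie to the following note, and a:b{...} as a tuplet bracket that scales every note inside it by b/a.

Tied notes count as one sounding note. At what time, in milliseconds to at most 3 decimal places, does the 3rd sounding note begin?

1. 0.0ms @ 0 + 559.006ms (3/2)
2. 559.006ms @ 3/2 + 279.503ms (3/4)
3. 838.509ms @ 9/4 + 439.219ms (33/28)
4. 1277.728ms @ 24/7 + 159.716ms (3/7)
5. 1437.445ms @ 27/7 + 159.716ms (3/7)
6. 1597.161ms @ 30/7 + 319.432ms (6/7)
7. 1916.593ms @ 36/7 + 159.716ms (3/7)
8. 2076.309ms @ 39/7 + 159.716ms (3/7)

note 3 onset = 9/4b = 838.509ms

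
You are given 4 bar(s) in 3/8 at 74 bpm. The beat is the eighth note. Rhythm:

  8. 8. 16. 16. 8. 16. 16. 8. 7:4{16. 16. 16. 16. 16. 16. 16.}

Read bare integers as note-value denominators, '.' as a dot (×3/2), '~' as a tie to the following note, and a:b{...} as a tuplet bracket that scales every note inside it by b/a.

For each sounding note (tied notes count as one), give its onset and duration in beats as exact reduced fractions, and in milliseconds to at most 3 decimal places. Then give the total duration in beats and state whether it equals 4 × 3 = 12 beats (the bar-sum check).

1) 0.0ms=0b +1216.216ms=3/2b
2) 1216.216ms=3/2b +1216.216ms=3/2b
3) 2432.432ms=3b +608.108ms=3/4b
4) 3040.541ms=15/4b +608.108ms=3/4b
5) 3648.649ms=9/2b +1216.216ms=3/2b
6) 4864.865ms=6b +608.108ms=3/4b
7) 5472.973ms=27/4b +608.108ms=3/4b
8) 6081.081ms=15/2b +1216.216ms=3/2b
9) 7297.297ms=9b +347.49ms=3/7b
10) 7644.788ms=66/7b +347.49ms=3/7b
11) 7992.278ms=69/7b +347.49ms=3/7b
12) 8339.768ms=72/7b +347.49ms=3/7b
13) 8687.259ms=75/7b +347.49ms=3/7b
14) 9034.749ms=78/7b +347.49ms=3/7b
15) 9382.239ms=81/7b +347.49ms=3/7b
Σ=12b of 12 (74bpm 3/8) — PASS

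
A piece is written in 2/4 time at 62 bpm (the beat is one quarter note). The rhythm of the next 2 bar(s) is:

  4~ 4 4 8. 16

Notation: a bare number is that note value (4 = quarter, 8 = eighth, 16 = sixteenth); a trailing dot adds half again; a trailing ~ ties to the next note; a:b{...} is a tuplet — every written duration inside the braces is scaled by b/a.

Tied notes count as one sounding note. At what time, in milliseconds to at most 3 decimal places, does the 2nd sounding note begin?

1. 0.0ms @ 0 + 1935.484ms (2)
2. 1935.484ms @ 2 + 967.742ms (1)
3. 2903.226ms @ 3 + 725.806ms (3/4)
4. 3629.032ms @ 15/4 + 241.935ms (1/4)

note 2 onset = 2b = 1935.484ms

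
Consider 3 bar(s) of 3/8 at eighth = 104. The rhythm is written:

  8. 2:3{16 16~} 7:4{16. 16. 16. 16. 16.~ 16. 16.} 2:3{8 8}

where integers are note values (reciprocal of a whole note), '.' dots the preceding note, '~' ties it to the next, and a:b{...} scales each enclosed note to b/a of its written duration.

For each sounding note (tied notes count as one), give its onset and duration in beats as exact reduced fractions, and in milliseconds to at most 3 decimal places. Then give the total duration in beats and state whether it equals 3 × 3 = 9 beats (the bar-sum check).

1) 0.0ms=0b +865.385ms=3/2b
2) 865.385ms=3/2b +432.692ms=3/4b
3) 1298.077ms=9/4b +679.945ms=33/28b
4) 1978.022ms=24/7b +247.253ms=3/7b
5) 2225.275ms=27/7b +247.253ms=3/7b
6) 2472.527ms=30/7b +247.253ms=3/7b
7) 2719.78ms=33/7b +494.505ms=6/7b
8) 3214.286ms=39/7b +247.253ms=3/7b
9) 3461.538ms=6b +865.385ms=3/2b
10) 4326.923ms=15/2b +865.385ms=3/2b
Σ=9b of 9 (104bpm 3/8) — PASS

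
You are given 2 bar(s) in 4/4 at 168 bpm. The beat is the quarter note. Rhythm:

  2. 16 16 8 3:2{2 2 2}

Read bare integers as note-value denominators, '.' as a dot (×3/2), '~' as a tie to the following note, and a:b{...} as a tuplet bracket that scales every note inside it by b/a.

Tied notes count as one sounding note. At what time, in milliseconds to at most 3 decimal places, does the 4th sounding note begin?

1. 0.0ms @ 0 + 1071.429ms (3)
2. 1071.429ms @ 3 + 89.286ms (1/4)
3. 1160.714ms @ 13/4 + 89.286ms (1/4)
4. 1250.0ms @ 7/2 + 178.571ms (1/2)
5. 1428.571ms @ 4 + 476.19ms (4/3)
6. 1904.762ms @ 16/3 + 476.19ms (4/3)
7. 2380.952ms @ 20/3 + 476.19ms (4/3)

note 4 onset = 7/2b = 1250.0ms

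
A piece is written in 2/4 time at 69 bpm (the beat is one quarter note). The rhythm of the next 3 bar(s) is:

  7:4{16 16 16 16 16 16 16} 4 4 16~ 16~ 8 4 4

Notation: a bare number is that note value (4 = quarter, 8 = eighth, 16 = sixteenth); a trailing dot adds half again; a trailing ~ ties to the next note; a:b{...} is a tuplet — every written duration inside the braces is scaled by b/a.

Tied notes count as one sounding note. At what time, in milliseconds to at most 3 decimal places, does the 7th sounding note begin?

1. 0.0ms @ 0 + 124.224ms (1/7)
2. 124.224ms @ 1/7 + 124.224ms (1/7)
3. 248.447ms @ 2/7 + 124.224ms (1/7)
4. 372.671ms @ 3/7 + 124.224ms (1/7)
5. 496.894ms @ 4/7 + 124.224ms (1/7)
6. 621.118ms @ 5/7 + 124.224ms (1/7)
7. 745.342ms @ 6/7 + 124.224ms (1/7)
8. 869.565ms @ 1 + 869.565ms (1)
9. 1739.13ms @ 2 + 869.565ms (1)
10. 2608.696ms @ 3 + 869.565ms (1)
11. 3478.261ms @ 4 + 869.565ms (1)
12. 4347.826ms @ 5 + 869.565ms (1)

note 7 onset = 6/7b = 745.342ms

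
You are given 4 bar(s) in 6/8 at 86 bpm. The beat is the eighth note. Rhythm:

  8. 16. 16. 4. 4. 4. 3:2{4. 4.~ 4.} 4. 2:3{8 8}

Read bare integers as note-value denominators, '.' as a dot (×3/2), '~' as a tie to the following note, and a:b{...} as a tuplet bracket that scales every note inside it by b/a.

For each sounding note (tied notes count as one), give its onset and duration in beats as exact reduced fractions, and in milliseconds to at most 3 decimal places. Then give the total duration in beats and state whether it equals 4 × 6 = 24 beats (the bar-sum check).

1) 0.0ms=0b +1046.512ms=3/2b
2) 1046.512ms=3/2b +523.256ms=3/4b
3) 1569.767ms=9/4b +523.256ms=3/4b
4) 2093.023ms=3b +2093.023ms=3b
5) 4186.047ms=6b +2093.023ms=3b
6) 6279.07ms=9b +2093.023ms=3b
7) 8372.093ms=12b +1395.349ms=2b
8) 9767.442ms=14b +2790.698ms=4b
9) 12558.14ms=18b +2093.023ms=3b
10) 14651.163ms=21b +1046.512ms=3/2b
11) 15697.674ms=45/2b +1046.512ms=3/2b
Σ=24b of 24 (86bpm 6/8) — PASS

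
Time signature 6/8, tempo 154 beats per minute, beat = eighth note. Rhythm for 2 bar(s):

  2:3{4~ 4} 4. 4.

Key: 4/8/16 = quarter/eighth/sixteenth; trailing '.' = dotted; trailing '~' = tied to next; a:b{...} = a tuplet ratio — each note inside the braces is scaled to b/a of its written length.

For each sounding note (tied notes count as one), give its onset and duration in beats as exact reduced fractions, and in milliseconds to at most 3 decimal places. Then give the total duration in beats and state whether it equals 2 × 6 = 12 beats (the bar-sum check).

1) 0.0ms=0b +2337.662ms=6b
2) 2337.662ms=6b +1168.831ms=3b
3) 3506.494ms=9b +1168.831ms=3b
Σ=12b of 12 (154bpm 6/8) — PASS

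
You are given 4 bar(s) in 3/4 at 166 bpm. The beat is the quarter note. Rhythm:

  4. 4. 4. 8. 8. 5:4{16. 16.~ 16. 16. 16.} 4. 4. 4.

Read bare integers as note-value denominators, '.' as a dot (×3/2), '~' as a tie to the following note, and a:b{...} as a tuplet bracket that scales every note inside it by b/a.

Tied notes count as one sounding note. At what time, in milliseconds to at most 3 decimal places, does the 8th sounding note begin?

1. 0.0ms @ 0 + 542.169ms (3/2)
2. 542.169ms @ 3/2 + 542.169ms (3/2)
3. 1084.337ms @ 3 + 542.169ms (3/2)
4. 1626.506ms @ 9/2 + 271.084ms (3/4)
5. 1897.59ms @ 21/4 + 271.084ms (3/4)
6. 2168.675ms @ 6 + 108.434ms (3/10)
7. 2277.108ms @ 63/10 + 216.867ms (3/5)
8. 2493.976ms @ 69/10 + 108.434ms (3/10)
9. 2602.41ms @ 36/5 + 108.434ms (3/10)
10. 2710.843ms @ 15/2 + 542.169ms (3/2)
11. 3253.012ms @ 9 + 542.169ms (3/2)
12. 3795.181ms @ 21/2 + 542.169ms (3/2)

note 8 onset = 69/10b = 2493.976ms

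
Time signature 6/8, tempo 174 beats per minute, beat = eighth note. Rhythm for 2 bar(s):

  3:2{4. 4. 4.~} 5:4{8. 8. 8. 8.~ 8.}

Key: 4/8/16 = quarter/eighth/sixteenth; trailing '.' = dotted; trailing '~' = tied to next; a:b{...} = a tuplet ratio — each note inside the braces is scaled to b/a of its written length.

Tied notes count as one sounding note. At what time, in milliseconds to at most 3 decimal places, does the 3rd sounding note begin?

note 3 onset = 4b = 1379.31ms

1. 0.0ms @ 0 + 689.655ms (2)
2. 689.655ms @ 2 + 689.655ms (2)
3. 1379.31ms @ 4 + 1103.448ms (16/5)
4. 2482.759ms @ 36/5 + 413.793ms (6/5)
5. 2896.552ms @ 42/5 + 413.793ms (6/5)
6. 3310.345ms @ 48/5 + 827.586ms (12/5)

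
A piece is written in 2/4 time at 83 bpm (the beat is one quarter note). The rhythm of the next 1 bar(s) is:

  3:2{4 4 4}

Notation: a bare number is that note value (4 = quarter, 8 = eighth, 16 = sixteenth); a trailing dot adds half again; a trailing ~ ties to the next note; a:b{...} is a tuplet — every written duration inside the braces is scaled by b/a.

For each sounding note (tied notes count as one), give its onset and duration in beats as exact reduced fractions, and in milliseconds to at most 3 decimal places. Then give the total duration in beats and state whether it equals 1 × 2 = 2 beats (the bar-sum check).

1) 0.0ms=0b +481.928ms=2/3b
2) 481.928ms=2/3b +481.928ms=2/3b
3) 963.855ms=4/3b +481.928ms=2/3b
Σ=2b of 2 (83bpm 2/4) — PASS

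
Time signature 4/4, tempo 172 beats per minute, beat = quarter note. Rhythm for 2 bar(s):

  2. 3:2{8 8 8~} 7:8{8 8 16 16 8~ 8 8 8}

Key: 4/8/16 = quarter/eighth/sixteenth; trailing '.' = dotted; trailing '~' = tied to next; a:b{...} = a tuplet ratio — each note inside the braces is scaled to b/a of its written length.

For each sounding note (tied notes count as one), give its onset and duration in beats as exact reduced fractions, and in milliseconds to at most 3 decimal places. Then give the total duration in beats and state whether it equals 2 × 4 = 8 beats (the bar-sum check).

1) 0.0ms=0b +1046.512ms=3b
2) 1046.512ms=3b +116.279ms=1/3b
3) 1162.791ms=10/3b +116.279ms=1/3b
4) 1279.07ms=11/3b +315.615ms=19/21b
5) 1594.684ms=32/7b +199.336ms=4/7b
6) 1794.02ms=36/7b +99.668ms=2/7b
7) 1893.688ms=38/7b +99.668ms=2/7b
8) 1993.355ms=40/7b +398.671ms=8/7b
9) 2392.027ms=48/7b +199.336ms=4/7b
10) 2591.362ms=52/7b +199.336ms=4/7b
Σ=8b of 8 (172bpm 4/4) — PASS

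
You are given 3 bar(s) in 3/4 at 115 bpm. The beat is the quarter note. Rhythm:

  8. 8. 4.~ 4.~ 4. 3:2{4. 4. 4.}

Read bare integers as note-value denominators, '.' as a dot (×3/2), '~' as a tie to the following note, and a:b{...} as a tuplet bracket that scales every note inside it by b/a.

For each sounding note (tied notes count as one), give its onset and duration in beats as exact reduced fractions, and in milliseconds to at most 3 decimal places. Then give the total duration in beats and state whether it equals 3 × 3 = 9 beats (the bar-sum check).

1) 0.0ms=0b +391.304ms=3/4b
2) 391.304ms=3/4b +391.304ms=3/4b
3) 782.609ms=3/2b +2347.826ms=9/2b
4) 3130.435ms=6b +521.739ms=1b
5) 3652.174ms=7b +521.739ms=1b
6) 4173.913ms=8b +521.739ms=1b
Σ=9b of 9 (115bpm 3/4) — PASS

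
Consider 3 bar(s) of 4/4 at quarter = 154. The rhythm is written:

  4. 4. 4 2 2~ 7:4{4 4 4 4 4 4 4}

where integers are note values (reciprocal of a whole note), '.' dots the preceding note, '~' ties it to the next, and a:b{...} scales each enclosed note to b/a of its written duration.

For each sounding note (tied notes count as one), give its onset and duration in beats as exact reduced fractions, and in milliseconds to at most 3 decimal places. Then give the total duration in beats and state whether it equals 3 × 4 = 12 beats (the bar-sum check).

1) 0.0ms=0b +584.416ms=3/2b
2) 584.416ms=3/2b +584.416ms=3/2b
3) 1168.831ms=3b +389.61ms=1b
4) 1558.442ms=4b +779.221ms=2b
5) 2337.662ms=6b +1001.855ms=18/7b
6) 3339.518ms=60/7b +222.635ms=4/7b
7) 3562.152ms=64/7b +222.635ms=4/7b
8) 3784.787ms=68/7b +222.635ms=4/7b
9) 4007.421ms=72/7b +222.635ms=4/7b
10) 4230.056ms=76/7b +222.635ms=4/7b
11) 4452.69ms=80/7b +222.635ms=4/7b
Σ=12b of 12 (154bpm 4/4) — PASS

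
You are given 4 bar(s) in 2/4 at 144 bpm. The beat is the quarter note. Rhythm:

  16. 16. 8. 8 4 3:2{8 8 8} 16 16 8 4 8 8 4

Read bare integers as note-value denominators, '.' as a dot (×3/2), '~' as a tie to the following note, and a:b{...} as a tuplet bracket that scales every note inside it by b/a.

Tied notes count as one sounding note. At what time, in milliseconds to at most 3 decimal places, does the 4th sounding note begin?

note 4 onset = 3/2b = 625.0ms

1. 0.0ms @ 0 + 156.25ms (3/8)
2. 156.25ms @ 3/8 + 156.25ms (3/8)
3. 312.5ms @ 3/4 + 312.5ms (3/4)
4. 625.0ms @ 3/2 + 208.333ms (1/2)
5. 833.333ms @ 2 + 416.667ms (1)
6. 1250.0ms @ 3 + 138.889ms (1/3)
7. 1388.889ms @ 10/3 + 138.889ms (1/3)
8. 1527.778ms @ 11/3 + 138.889ms (1/3)
9. 1666.667ms @ 4 + 104.167ms (1/4)
10. 1770.833ms @ 17/4 + 104.167ms (1/4)
11. 1875.0ms @ 9/2 + 208.333ms (1/2)
12. 2083.333ms @ 5 + 416.667ms (1)
13. 2500.0ms @ 6 + 208.333ms (1/2)
14. 2708.333ms @ 13/2 + 208.333ms (1/2)
15. 2916.667ms @ 7 + 416.667ms (1)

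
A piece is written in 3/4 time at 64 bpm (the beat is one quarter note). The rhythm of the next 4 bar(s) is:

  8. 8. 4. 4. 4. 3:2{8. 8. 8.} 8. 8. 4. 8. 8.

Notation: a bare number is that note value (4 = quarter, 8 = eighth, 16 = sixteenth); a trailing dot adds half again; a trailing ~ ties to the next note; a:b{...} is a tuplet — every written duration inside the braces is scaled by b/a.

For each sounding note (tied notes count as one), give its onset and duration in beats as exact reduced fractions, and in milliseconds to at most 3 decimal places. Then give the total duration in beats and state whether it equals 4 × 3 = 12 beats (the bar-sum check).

1) 0.0ms=0b +703.125ms=3/4b
2) 703.125ms=3/4b +703.125ms=3/4b
3) 1406.25ms=3/2b +1406.25ms=3/2b
4) 2812.5ms=3b +1406.25ms=3/2b
5) 4218.75ms=9/2b +1406.25ms=3/2b
6) 5625.0ms=6b +468.75ms=1/2b
7) 6093.75ms=13/2b +468.75ms=1/2b
8) 6562.5ms=7b +468.75ms=1/2b
9) 7031.25ms=15/2b +703.125ms=3/4b
10) 7734.375ms=33/4b +703.125ms=3/4b
11) 8437.5ms=9b +1406.25ms=3/2b
12) 9843.75ms=21/2b +703.125ms=3/4b
13) 10546.875ms=45/4b +703.125ms=3/4b
Σ=12b of 12 (64bpm 3/4) — PASS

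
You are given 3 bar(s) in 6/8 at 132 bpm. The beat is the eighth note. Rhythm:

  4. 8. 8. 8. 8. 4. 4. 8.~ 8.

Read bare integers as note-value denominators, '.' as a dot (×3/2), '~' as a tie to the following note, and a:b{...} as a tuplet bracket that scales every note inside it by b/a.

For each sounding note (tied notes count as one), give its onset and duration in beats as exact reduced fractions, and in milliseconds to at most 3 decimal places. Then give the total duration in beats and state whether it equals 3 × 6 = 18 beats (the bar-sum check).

1) 0.0ms=0b +1363.636ms=3b
2) 1363.636ms=3b +681.818ms=3/2b
3) 2045.455ms=9/2b +681.818ms=3/2b
4) 2727.273ms=6b +681.818ms=3/2b
5) 3409.091ms=15/2b +681.818ms=3/2b
6) 4090.909ms=9b +1363.636ms=3b
7) 5454.545ms=12b +1363.636ms=3b
8) 6818.182ms=15b +1363.636ms=3b
Σ=18b of 18 (132bpm 6/8) — PASS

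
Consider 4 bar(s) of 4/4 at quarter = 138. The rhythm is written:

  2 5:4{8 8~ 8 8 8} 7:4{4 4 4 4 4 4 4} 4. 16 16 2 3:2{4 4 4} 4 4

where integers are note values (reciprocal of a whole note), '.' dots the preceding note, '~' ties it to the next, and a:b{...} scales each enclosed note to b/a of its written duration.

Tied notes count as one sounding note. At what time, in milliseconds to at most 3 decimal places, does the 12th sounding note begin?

note 12 onset = 52/7b = 3229.814ms

1. 0.0ms @ 0 + 869.565ms (2)
2. 869.565ms @ 2 + 173.913ms (2/5)
3. 1043.478ms @ 12/5 + 347.826ms (4/5)
4. 1391.304ms @ 16/5 + 173.913ms (2/5)
5. 1565.217ms @ 18/5 + 173.913ms (2/5)
6. 1739.13ms @ 4 + 248.447ms (4/7)
7. 1987.578ms @ 32/7 + 248.447ms (4/7)
8. 2236.025ms @ 36/7 + 248.447ms (4/7)
9. 2484.472ms @ 40/7 + 248.447ms (4/7)
10. 2732.919ms @ 44/7 + 248.447ms (4/7)
11. 2981.366ms @ 48/7 + 248.447ms (4/7)
12. 3229.814ms @ 52/7 + 248.447ms (4/7)
13. 3478.261ms @ 8 + 652.174ms (3/2)
14. 4130.435ms @ 19/2 + 108.696ms (1/4)
15. 4239.13ms @ 39/4 + 108.696ms (1/4)
16. 4347.826ms @ 10 + 869.565ms (2)
17. 5217.391ms @ 12 + 289.855ms (2/3)
18. 5507.246ms @ 38/3 + 289.855ms (2/3)
19. 5797.101ms @ 40/3 + 289.855ms (2/3)
20. 6086.957ms @ 14 + 434.783ms (1)
21. 6521.739ms @ 15 + 434.783ms (1)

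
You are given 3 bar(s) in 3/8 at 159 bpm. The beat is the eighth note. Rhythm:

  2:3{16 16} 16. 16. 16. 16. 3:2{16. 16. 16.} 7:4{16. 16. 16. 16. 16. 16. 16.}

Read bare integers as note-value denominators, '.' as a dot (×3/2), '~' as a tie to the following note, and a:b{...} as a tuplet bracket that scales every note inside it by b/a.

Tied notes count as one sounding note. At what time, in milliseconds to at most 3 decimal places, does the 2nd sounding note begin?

note 2 onset = 3/4b = 283.019ms

1. 0.0ms @ 0 + 283.019ms (3/4)
2. 283.019ms @ 3/4 + 283.019ms (3/4)
3. 566.038ms @ 3/2 + 283.019ms (3/4)
4. 849.057ms @ 9/4 + 283.019ms (3/4)
5. 1132.075ms @ 3 + 283.019ms (3/4)
6. 1415.094ms @ 15/4 + 283.019ms (3/4)
7. 1698.113ms @ 9/2 + 188.679ms (1/2)
8. 1886.792ms @ 5 + 188.679ms (1/2)
9. 2075.472ms @ 11/2 + 188.679ms (1/2)
10. 2264.151ms @ 6 + 161.725ms (3/7)
11. 2425.876ms @ 45/7 + 161.725ms (3/7)
12. 2587.601ms @ 48/7 + 161.725ms (3/7)
13. 2749.326ms @ 51/7 + 161.725ms (3/7)
14. 2911.051ms @ 54/7 + 161.725ms (3/7)
15. 3072.776ms @ 57/7 + 161.725ms (3/7)
16. 3234.501ms @ 60/7 + 161.725ms (3/7)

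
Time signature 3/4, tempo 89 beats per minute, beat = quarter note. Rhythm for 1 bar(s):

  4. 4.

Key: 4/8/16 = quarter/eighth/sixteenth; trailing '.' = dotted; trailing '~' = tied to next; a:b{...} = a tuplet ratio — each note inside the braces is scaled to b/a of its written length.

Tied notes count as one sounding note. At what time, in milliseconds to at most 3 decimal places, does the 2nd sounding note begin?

1. 0.0ms @ 0 + 1011.236ms (3/2)
2. 1011.236ms @ 3/2 + 1011.236ms (3/2)

note 2 onset = 3/2b = 1011.236ms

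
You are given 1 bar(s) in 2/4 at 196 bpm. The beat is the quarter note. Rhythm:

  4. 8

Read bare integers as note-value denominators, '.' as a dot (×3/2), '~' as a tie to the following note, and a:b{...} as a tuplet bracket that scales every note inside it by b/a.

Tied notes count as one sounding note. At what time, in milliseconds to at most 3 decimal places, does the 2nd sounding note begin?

note 2 onset = 3/2b = 459.184ms

1. 0.0ms @ 0 + 459.184ms (3/2)
2. 459.184ms @ 3/2 + 153.061ms (1/2)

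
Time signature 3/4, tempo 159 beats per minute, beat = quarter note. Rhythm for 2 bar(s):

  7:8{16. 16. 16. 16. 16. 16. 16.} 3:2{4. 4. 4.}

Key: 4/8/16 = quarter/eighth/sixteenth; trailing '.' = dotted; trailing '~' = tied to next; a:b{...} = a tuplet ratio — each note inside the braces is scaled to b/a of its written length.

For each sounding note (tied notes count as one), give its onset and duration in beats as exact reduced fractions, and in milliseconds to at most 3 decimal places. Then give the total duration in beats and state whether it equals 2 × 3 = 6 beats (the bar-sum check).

1) 0.0ms=0b +161.725ms=3/7b
2) 161.725ms=3/7b +161.725ms=3/7b
3) 323.45ms=6/7b +161.725ms=3/7b
4) 485.175ms=9/7b +161.725ms=3/7b
5) 646.9ms=12/7b +161.725ms=3/7b
6) 808.625ms=15/7b +161.725ms=3/7b
7) 970.35ms=18/7b +161.725ms=3/7b
8) 1132.075ms=3b +377.358ms=1b
9) 1509.434ms=4b +377.358ms=1b
10) 1886.792ms=5b +377.358ms=1b
Σ=6b of 6 (159bpm 3/4) — PASS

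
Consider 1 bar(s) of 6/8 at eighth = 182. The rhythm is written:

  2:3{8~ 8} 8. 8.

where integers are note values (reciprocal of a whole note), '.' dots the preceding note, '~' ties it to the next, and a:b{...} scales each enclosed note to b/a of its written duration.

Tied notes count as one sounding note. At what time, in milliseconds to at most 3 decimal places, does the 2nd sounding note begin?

note 2 onset = 3b = 989.011ms

1. 0.0ms @ 0 + 989.011ms (3)
2. 989.011ms @ 3 + 494.505ms (3/2)
3. 1483.516ms @ 9/2 + 494.505ms (3/2)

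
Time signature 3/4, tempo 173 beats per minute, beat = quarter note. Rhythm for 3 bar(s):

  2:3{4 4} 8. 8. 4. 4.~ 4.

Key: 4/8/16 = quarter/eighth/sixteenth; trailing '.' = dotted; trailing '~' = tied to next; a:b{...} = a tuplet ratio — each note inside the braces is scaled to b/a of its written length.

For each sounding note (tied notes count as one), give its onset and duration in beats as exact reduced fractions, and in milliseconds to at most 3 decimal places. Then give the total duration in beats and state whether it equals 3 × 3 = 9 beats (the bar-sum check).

1) 0.0ms=0b +520.231ms=3/2b
2) 520.231ms=3/2b +520.231ms=3/2b
3) 1040.462ms=3b +260.116ms=3/4b
4) 1300.578ms=15/4b +260.116ms=3/4b
5) 1560.694ms=9/2b +520.231ms=3/2b
6) 2080.925ms=6b +1040.462ms=3b
Σ=9b of 9 (173bpm 3/4) — PASS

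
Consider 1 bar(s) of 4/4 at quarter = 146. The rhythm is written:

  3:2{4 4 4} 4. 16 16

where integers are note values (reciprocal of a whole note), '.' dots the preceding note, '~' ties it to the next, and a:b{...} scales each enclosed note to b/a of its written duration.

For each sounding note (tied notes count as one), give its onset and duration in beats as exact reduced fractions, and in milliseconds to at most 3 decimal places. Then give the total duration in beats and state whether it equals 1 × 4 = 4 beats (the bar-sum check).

1) 0.0ms=0b +273.973ms=2/3b
2) 273.973ms=2/3b +273.973ms=2/3b
3) 547.945ms=4/3b +273.973ms=2/3b
4) 821.918ms=2b +616.438ms=3/2b
5) 1438.356ms=7/2b +102.74ms=1/4b
6) 1541.096ms=15/4b +102.74ms=1/4b
Σ=4b of 4 (146bpm 4/4) — PASS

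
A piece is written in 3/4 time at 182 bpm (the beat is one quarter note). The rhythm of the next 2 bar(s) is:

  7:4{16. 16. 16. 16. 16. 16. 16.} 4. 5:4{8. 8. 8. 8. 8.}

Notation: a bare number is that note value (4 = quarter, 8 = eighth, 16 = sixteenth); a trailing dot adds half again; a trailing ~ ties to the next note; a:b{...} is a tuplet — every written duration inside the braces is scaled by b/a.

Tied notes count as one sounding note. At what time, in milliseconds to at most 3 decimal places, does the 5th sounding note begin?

note 5 onset = 6/7b = 282.575ms

1. 0.0ms @ 0 + 70.644ms (3/14)
2. 70.644ms @ 3/14 + 70.644ms (3/14)
3. 141.287ms @ 3/7 + 70.644ms (3/14)
4. 211.931ms @ 9/14 + 70.644ms (3/14)
5. 282.575ms @ 6/7 + 70.644ms (3/14)
6. 353.218ms @ 15/14 + 70.644ms (3/14)
7. 423.862ms @ 9/7 + 70.644ms (3/14)
8. 494.505ms @ 3/2 + 494.505ms (3/2)
9. 989.011ms @ 3 + 197.802ms (3/5)
10. 1186.813ms @ 18/5 + 197.802ms (3/5)
11. 1384.615ms @ 21/5 + 197.802ms (3/5)
12. 1582.418ms @ 24/5 + 197.802ms (3/5)
13. 1780.22ms @ 27/5 + 197.802ms (3/5)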